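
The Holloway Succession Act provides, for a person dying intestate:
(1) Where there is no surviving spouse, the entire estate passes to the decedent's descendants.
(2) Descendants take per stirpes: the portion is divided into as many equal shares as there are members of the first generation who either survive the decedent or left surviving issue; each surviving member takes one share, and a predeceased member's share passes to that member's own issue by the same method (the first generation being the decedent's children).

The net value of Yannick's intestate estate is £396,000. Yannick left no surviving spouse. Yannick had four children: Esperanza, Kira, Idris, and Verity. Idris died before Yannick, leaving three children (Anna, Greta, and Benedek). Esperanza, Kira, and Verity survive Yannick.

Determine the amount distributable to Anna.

The entire £396,000 passes to the descendants.
That amount (£396,000) is divided into 4 shares of £99,000: Esperanza, Kira, and Verity each take £99,000; Idris's £99,000 share passes to Idris's issue.
Idris's share (£99,000) is divided into 3 shares of £33,000: Anna, Greta, and Benedek each take £33,000.

Anna receives £33,000.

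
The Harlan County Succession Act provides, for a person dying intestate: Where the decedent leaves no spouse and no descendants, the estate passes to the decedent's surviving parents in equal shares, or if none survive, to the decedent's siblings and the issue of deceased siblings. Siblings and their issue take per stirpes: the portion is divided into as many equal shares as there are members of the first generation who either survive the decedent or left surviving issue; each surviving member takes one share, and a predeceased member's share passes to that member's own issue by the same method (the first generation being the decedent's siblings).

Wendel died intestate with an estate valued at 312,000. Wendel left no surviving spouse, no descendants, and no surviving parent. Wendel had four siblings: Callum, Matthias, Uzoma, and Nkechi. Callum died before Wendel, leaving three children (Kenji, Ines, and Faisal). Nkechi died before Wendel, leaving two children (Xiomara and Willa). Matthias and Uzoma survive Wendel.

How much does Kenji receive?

Kenji receives 26,000.

The entire 312,000 passes to the siblings and their issue.
That amount (312,000) is divided into 4 shares of 78,000: Matthias and Uzoma each take 78,000; Callum's 78,000 share passes to Callum's issue; Nkechi's 78,000 share passes to Nkechi's issue.
Callum's share (78,000) is divided into 3 shares of 26,000: Kenji, Ines, and Faisal each take 26,000.
Nkechi's share (78,000) is divided into 2 shares of 39,000: Xiomara and Willa each take 39,000.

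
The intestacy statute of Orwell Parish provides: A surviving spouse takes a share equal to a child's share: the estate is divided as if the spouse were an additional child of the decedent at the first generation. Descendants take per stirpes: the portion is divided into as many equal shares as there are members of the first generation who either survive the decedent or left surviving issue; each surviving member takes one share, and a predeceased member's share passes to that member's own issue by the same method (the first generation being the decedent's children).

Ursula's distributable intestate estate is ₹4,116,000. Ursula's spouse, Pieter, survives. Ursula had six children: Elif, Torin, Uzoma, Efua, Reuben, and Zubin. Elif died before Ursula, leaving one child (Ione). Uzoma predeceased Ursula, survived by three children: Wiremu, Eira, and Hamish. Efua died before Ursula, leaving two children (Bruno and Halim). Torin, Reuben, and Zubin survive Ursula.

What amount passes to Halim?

Halim receives ₹294,000.

The spouse counts as an additional share at the children's level, so there are 7 primary shares of ₹588,000. Pieter takes one such share (₹588,000).
The children's combined portion (₹3,528,000) is divided into 6 shares of ₹588,000: Torin, Reuben, and Zubin each take ₹588,000; Elif's ₹588,000 share passes to Elif's issue; Uzoma's ₹588,000 share passes to Uzoma's issue; Efua's ₹588,000 share passes to Efua's issue.
Elif's share (₹588,000) passes entirely to Ione.
Uzoma's share (₹588,000) is divided into 3 shares of ₹196,000: Wiremu, Eira, and Hamish each take ₹196,000.
Efua's share (₹588,000) is divided into 2 shares of ₹294,000: Bruno and Halim each take ₹294,000.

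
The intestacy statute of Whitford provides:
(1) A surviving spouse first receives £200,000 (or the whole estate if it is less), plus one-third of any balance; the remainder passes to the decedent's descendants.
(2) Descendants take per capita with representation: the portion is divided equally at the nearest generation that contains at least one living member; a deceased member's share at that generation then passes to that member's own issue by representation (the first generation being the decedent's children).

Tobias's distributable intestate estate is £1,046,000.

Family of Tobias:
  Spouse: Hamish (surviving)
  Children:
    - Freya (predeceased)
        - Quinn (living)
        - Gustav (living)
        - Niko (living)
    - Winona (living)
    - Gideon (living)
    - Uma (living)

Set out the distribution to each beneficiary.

Hamish first takes £200,000, leaving a balance of £846,000. Hamish then takes one-third of the balance (£282,000), for a total of £482,000. The remaining £564,000 passes to the descendants.
The descendants' portion (£564,000) is divided into 4 shares of £141,000: Winona, Gideon, and Uma each take £141,000; Freya's £141,000 share passes to Freya's issue.
Freya's share (£141,000) is divided into 3 shares of £47,000: Quinn, Gustav, and Niko each take £47,000.

Hamish: £482,000; Quinn: £47,000; Gustav: £47,000; Niko: £47,000; Winona: £141,000; Gideon: £141,000; Uma: £141,000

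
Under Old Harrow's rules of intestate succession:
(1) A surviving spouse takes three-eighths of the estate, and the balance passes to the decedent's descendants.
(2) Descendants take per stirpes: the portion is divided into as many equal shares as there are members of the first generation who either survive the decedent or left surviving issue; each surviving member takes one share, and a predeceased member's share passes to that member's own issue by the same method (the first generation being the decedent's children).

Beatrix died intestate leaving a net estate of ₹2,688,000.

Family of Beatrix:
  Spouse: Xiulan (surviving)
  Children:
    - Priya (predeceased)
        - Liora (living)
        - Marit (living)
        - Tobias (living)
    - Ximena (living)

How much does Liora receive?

Liora receives ₹280,000.

Xiulan takes three-eighths of ₹2,688,000 = ₹1,008,000. The remaining ₹1,680,000 passes to the descendants.
The descendants' portion (₹1,680,000) is divided into 2 shares of ₹840,000: Ximena takes ₹840,000; Priya's ₹840,000 share passes to Priya's issue.
Priya's share (₹840,000) is divided into 3 shares of ₹280,000: Liora, Marit, and Tobias each take ₹280,000.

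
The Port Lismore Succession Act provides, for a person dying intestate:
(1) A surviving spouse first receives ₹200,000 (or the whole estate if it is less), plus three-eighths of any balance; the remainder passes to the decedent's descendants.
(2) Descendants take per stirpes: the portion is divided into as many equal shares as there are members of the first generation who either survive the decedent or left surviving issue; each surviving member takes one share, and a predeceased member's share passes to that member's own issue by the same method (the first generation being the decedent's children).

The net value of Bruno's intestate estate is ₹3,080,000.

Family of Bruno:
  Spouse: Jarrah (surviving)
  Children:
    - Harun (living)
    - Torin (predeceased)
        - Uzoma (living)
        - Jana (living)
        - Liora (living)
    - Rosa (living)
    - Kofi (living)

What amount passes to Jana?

Jarrah first takes ₹200,000, leaving a balance of ₹2,880,000. Jarrah then takes three-eighths of the balance (₹1,080,000), for a total of ₹1,280,000. The remaining ₹1,800,000 passes to the descendants.
The descendants' portion (₹1,800,000) is divided into 4 shares of ₹450,000: Harun, Rosa, and Kofi each take ₹450,000; Torin's ₹450,000 share passes to Torin's issue.
Torin's share (₹450,000) is divided into 3 shares of ₹150,000: Uzoma, Jana, and Liora each take ₹150,000.

Jana receives ₹150,000.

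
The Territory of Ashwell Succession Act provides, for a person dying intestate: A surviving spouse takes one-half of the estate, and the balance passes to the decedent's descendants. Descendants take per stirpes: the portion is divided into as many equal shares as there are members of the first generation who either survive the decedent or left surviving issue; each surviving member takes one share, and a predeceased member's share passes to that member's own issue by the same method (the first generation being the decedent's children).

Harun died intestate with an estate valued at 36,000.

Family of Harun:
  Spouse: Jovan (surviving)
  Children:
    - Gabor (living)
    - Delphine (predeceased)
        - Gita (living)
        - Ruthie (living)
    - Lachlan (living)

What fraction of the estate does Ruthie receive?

Ruthie receives 1/12 of the estate.

Jovan takes one-half of 36,000 = 18,000. The remaining 18,000 passes to the descendants.
The descendants' portion (18,000) is divided into 3 shares of 6,000: Gabor and Lachlan each take 6,000; Delphine's 6,000 share passes to Delphine's issue.
Delphine's share (6,000) is divided into 2 shares of 3,000: Gita and Ruthie each take 3,000.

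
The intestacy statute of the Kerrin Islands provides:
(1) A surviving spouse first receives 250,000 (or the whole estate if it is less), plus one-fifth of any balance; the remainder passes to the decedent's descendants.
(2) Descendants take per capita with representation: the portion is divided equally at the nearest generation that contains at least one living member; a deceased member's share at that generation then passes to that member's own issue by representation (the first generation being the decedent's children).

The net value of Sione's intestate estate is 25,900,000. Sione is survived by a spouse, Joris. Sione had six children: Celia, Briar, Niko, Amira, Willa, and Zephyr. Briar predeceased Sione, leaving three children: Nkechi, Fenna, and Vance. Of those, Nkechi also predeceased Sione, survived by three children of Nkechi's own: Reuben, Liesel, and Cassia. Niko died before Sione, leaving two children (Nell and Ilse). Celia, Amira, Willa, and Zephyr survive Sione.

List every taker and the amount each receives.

Joris: 5,380,000; Celia: 3,420,000; Reuben: 380,000; Liesel: 380,000; Cassia: 380,000; Fenna: 1,140,000; Vance: 1,140,000; Nell: 1,710,000; Ilse: 1,710,000; Amira: 3,420,000; Willa: 3,420,000; Zephyr: 3,420,000

Joris first takes 250,000, leaving a balance of 25,650,000. Joris then takes one-fifth of the balance (5,130,000), for a total of 5,380,000. The remaining 20,520,000 passes to the descendants.
The descendants' portion (20,520,000) is divided into 6 shares of 3,420,000: Celia, Amira, Willa, and Zephyr each take 3,420,000; Briar's 3,420,000 share passes to Briar's issue; Niko's 3,420,000 share passes to Niko's issue.
Briar's share (3,420,000) is divided into 3 shares of 1,140,000: Fenna and Vance each take 1,140,000; Nkechi's 1,140,000 share passes to Nkechi's issue.
Nkechi's share (1,140,000) is divided into 3 shares of 380,000: Reuben, Liesel, and Cassia each take 380,000.
Niko's share (3,420,000) is divided into 2 shares of 1,710,000: Nell and Ilse each take 1,710,000.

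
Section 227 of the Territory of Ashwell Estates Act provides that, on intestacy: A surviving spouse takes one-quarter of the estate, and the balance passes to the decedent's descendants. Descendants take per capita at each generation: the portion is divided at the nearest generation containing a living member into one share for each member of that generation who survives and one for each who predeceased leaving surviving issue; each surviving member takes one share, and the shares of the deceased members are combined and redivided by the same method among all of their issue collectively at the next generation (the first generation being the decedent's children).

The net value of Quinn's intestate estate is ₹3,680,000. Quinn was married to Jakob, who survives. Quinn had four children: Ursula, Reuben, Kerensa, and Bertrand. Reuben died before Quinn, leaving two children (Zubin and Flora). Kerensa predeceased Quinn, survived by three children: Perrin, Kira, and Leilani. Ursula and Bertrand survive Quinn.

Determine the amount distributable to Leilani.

Jakob takes one-quarter of ₹3,680,000 = ₹920,000. The remaining ₹2,760,000 passes to the descendants.
The descendants' portion (₹2,760,000) is divided at the children's generation into 4 shares of ₹690,000. Ursula and Bertrand each take ₹690,000. The 2 shares of the deceased (Reuben and Kerensa) are combined into a pool of ₹1,380,000.
That pool (₹1,380,000) is divided at the grandchildren's generation equally among Zubin, Flora, Perrin, Kira, and Leilani: ₹276,000 each.

Leilani receives ₹276,000.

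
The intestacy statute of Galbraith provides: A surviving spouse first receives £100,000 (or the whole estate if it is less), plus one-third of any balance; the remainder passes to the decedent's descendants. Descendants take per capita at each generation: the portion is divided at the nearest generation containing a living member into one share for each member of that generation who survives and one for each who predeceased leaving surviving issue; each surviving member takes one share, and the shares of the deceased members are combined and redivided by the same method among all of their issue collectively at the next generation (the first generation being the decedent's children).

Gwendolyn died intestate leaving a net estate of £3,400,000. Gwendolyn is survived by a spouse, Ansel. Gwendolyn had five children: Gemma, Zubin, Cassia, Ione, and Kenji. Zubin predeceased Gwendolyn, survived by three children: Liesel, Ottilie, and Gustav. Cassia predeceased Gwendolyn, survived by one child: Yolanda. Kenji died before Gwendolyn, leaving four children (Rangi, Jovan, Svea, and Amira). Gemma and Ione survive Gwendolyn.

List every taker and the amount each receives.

Ansel: £1,200,000; Gemma: £440,000; Liesel: £165,000; Ottilie: £165,000; Gustav: £165,000; Yolanda: £165,000; Ione: £440,000; Rangi: £165,000; Jovan: £165,000; Svea: £165,000; Amira: £165,000

Ansel first takes £100,000, leaving a balance of £3,300,000. Ansel then takes one-third of the balance (£1,100,000), for a total of £1,200,000. The remaining £2,200,000 passes to the descendants.
The descendants' portion (£2,200,000) is divided at the children's generation into 5 shares of £440,000. Gemma and Ione each take £440,000. The 3 shares of the deceased (Zubin, Cassia, and Kenji) are combined into a pool of £1,320,000.
That pool (£1,320,000) is divided at the grandchildren's generation equally among Liesel, Ottilie, Gustav, Yolanda, Rangi, Jovan, Svea, and Amira: £165,000 each.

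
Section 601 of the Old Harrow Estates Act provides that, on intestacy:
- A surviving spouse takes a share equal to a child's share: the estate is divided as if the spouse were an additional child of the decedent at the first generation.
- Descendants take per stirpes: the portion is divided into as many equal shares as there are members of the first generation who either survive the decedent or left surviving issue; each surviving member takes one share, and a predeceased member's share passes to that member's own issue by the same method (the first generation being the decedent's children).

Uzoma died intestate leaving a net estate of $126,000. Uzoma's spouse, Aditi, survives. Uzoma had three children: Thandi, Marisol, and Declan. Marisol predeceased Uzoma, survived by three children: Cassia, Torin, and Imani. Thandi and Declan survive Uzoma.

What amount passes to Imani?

Imani receives $10,500.

The spouse counts as an additional share at the children's level, so there are 4 primary shares of $31,500. Aditi takes one such share ($31,500).
The children's combined portion ($94,500) is divided into 3 shares of $31,500: Thandi and Declan each take $31,500; Marisol's $31,500 share passes to Marisol's issue.
Marisol's share ($31,500) is divided into 3 shares of $10,500: Cassia, Torin, and Imani each take $10,500.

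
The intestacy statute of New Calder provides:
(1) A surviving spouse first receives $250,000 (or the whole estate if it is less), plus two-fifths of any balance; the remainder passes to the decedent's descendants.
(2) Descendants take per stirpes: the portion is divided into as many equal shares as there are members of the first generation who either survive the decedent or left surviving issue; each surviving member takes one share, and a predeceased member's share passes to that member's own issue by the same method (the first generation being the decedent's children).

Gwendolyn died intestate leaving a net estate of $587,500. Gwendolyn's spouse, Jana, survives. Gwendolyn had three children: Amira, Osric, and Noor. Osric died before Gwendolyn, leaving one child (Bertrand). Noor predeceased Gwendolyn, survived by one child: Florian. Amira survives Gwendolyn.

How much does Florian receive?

Jana first takes $250,000, leaving a balance of $337,500. Jana then takes two-fifths of the balance ($135,000), for a total of $385,000. The remaining $202,500 passes to the descendants.
The descendants' portion ($202,500) is divided into 3 shares of $67,500: Amira takes $67,500; Osric's $67,500 share passes to Osric's issue; Noor's $67,500 share passes to Noor's issue.
Osric's share ($67,500) passes entirely to Bertrand.
Noor's share ($67,500) passes entirely to Florian.

Florian receives $67,500.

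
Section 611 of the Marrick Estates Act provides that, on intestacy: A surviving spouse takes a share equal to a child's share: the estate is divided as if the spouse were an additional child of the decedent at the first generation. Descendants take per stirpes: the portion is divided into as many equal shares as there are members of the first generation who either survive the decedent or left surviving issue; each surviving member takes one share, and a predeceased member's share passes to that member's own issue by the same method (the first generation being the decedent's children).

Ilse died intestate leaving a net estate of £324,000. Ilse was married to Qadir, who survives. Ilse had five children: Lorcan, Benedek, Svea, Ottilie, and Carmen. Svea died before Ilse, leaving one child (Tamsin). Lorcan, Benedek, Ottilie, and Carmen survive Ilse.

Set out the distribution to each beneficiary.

The spouse counts as an additional share at the children's level, so there are 6 primary shares of £54,000. Qadir takes one such share (£54,000).
The children's combined portion (£270,000) is divided into 5 shares of £54,000: Lorcan, Benedek, Ottilie, and Carmen each take £54,000; Svea's £54,000 share passes to Svea's issue.
Svea's share (£54,000) passes entirely to Tamsin.

Qadir: £54,000; Lorcan: £54,000; Benedek: £54,000; Tamsin: £54,000; Ottilie: £54,000; Carmen: £54,000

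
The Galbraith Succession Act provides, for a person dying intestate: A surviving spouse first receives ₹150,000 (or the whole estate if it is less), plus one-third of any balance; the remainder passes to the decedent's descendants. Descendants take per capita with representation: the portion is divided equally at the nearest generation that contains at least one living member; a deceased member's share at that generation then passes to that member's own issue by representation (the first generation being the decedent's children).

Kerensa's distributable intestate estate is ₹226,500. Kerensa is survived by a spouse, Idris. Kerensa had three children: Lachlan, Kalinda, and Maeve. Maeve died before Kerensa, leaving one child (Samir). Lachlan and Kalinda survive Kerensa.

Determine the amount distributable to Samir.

Idris first takes ₹150,000, leaving a balance of ₹76,500. Idris then takes one-third of the balance (₹25,500), for a total of ₹175,500. The remaining ₹51,000 passes to the descendants.
The descendants' portion (₹51,000) is divided into 3 shares of ₹17,000: Lachlan and Kalinda each take ₹17,000; Maeve's ₹17,000 share passes to Maeve's issue.
Maeve's share (₹17,000) passes entirely to Samir.

Samir receives ₹17,000.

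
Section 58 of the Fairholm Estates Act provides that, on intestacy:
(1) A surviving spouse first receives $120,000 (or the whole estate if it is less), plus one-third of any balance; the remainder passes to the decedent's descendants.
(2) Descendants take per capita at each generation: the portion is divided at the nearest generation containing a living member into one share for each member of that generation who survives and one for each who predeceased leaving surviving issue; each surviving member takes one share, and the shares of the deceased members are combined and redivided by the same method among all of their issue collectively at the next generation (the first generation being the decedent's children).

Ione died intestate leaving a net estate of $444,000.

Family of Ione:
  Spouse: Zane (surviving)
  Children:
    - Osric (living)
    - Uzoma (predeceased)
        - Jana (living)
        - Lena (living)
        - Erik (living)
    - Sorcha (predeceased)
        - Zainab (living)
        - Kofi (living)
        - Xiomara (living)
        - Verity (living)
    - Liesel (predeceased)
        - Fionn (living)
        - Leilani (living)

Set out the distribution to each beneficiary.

Zane: $228,000; Osric: $54,000; Jana: $18,000; Lena: $18,000; Erik: $18,000; Zainab: $18,000; Kofi: $18,000; Xiomara: $18,000; Verity: $18,000; Fionn: $18,000; Leilani: $18,000

Zane first takes $120,000, leaving a balance of $324,000. Zane then takes one-third of the balance ($108,000), for a total of $228,000. The remaining $216,000 passes to the descendants.
The descendants' portion ($216,000) is divided at the children's generation into 4 shares of $54,000. Osric takes $54,000. The 3 shares of the deceased (Uzoma, Sorcha, and Liesel) are combined into a pool of $162,000.
That pool ($162,000) is divided at the grandchildren's generation equally among Jana, Lena, Erik, Zainab, Kofi, Xiomara, Verity, Fionn, and Leilani: $18,000 each.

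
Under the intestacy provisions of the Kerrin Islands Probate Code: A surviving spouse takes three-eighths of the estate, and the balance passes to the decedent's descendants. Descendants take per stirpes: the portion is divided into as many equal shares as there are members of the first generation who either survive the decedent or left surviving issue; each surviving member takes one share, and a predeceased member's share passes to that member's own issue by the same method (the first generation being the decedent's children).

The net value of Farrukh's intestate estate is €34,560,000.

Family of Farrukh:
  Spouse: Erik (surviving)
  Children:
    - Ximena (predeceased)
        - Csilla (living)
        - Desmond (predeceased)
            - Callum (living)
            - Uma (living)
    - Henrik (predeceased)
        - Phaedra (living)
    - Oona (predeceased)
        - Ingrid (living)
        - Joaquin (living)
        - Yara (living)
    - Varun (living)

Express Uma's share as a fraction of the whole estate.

Erik takes three-eighths of €34,560,000 = €12,960,000. The remaining €21,600,000 passes to the descendants.
The descendants' portion (€21,600,000) is divided into 4 shares of €5,400,000: Varun takes €5,400,000; Ximena's €5,400,000 share passes to Ximena's issue; Henrik's €5,400,000 share passes to Henrik's issue; Oona's €5,400,000 share passes to Oona's issue.
Ximena's share (€5,400,000) is divided into 2 shares of €2,700,000: Csilla takes €2,700,000; Desmond's €2,700,000 share passes to Desmond's issue.
Desmond's share (€2,700,000) is divided into 2 shares of €1,350,000: Callum and Uma each take €1,350,000.
Henrik's share (€5,400,000) passes entirely to Phaedra.
Oona's share (€5,400,000) is divided into 3 shares of €1,800,000: Ingrid, Joaquin, and Yara each take €1,800,000.

Uma receives 5/128 of the estate.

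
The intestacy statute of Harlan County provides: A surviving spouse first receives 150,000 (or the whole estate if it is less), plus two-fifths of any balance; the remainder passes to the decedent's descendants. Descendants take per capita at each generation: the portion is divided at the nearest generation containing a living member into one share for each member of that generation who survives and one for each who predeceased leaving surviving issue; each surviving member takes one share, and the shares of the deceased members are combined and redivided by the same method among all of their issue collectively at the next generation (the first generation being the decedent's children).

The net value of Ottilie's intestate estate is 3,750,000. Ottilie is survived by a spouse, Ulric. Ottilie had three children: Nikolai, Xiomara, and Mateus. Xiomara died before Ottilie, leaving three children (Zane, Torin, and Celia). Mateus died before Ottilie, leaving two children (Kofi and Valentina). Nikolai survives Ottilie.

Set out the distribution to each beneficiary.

Ulric first takes 150,000, leaving a balance of 3,600,000. Ulric then takes two-fifths of the balance (1,440,000), for a total of 1,590,000. The remaining 2,160,000 passes to the descendants.
The descendants' portion (2,160,000) is divided at the children's generation into 3 shares of 720,000. Nikolai takes 720,000. The 2 shares of the deceased (Xiomara and Mateus) are combined into a pool of 1,440,000.
That pool (1,440,000) is divided at the grandchildren's generation equally among Zane, Torin, Celia, Kofi, and Valentina: 288,000 each.

Ulric: 1,590,000; Nikolai: 720,000; Zane: 288,000; Torin: 288,000; Celia: 288,000; Kofi: 288,000; Valentina: 288,000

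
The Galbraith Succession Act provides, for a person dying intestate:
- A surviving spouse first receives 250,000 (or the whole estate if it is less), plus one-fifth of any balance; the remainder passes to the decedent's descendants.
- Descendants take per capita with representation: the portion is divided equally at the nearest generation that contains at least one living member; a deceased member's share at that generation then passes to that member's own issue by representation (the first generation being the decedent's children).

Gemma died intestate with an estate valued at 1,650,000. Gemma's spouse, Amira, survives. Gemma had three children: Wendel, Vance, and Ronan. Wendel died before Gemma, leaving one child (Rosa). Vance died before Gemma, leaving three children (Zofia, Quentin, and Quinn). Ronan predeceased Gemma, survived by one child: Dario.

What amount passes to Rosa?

Rosa receives 224,000.

Amira first takes 250,000, leaving a balance of 1,400,000. Amira then takes one-fifth of the balance (280,000), for a total of 530,000. The remaining 1,120,000 passes to the descendants.
No child survives, so the initial division is made at the grandchildren's generation.
The descendants' portion (1,120,000) is divided into 5 shares of 224,000: Rosa, Zofia, Quentin, Quinn, and Dario each take 224,000.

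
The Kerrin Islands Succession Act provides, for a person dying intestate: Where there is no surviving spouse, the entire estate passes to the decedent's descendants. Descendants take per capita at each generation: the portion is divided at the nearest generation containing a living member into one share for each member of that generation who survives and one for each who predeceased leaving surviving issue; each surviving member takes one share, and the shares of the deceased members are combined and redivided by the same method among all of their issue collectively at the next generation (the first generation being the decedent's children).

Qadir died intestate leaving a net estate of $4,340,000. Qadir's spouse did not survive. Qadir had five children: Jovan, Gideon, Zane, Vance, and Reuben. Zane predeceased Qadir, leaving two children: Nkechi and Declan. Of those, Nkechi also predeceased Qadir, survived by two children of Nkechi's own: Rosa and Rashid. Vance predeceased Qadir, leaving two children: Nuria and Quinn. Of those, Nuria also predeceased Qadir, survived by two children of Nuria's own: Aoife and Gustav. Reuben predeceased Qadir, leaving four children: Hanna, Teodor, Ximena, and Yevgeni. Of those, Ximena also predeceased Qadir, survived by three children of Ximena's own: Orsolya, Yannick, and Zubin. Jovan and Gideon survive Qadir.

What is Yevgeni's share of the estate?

The entire $4,340,000 passes to the descendants.
That amount ($4,340,000) is divided at the children's generation into 5 shares of $868,000. Jovan and Gideon each take $868,000. The 3 shares of the deceased (Zane, Vance, and Reuben) are combined into a pool of $2,604,000.
That pool ($2,604,000) is divided at the grandchildren's generation into 8 shares of $325,500. Declan, Quinn, Hanna, Teodor, and Yevgeni each take $325,500. The 3 shares of the deceased (Nkechi, Nuria, and Ximena) are combined into a pool of $976,500.
That pool ($976,500) is divided at the great-grandchildren's generation equally among Rosa, Rashid, Aoife, Gustav, Orsolya, Yannick, and Zubin: $139,500 each.

Yevgeni receives $325,500.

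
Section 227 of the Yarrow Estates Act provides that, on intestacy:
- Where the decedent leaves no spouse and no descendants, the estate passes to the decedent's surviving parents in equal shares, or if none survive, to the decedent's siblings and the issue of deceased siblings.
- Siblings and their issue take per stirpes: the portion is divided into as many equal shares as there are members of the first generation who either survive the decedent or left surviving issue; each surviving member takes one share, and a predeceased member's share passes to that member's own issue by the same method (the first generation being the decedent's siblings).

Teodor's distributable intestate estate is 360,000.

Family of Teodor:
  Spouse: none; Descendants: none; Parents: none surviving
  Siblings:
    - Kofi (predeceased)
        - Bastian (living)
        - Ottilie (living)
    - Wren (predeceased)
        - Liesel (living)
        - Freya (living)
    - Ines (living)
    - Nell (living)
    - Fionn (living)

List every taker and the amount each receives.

Bastian: 36,000; Ottilie: 36,000; Liesel: 36,000; Freya: 36,000; Ines: 72,000; Nell: 72,000; Fionn: 72,000

The entire 360,000 passes to the siblings and their issue.
That amount (360,000) is divided into 5 shares of 72,000: Ines, Nell, and Fionn each take 72,000; Kofi's 72,000 share passes to Kofi's issue; Wren's 72,000 share passes to Wren's issue.
Kofi's share (72,000) is divided into 2 shares of 36,000: Bastian and Ottilie each take 36,000.
Wren's share (72,000) is divided into 2 shares of 36,000: Liesel and Freya each take 36,000.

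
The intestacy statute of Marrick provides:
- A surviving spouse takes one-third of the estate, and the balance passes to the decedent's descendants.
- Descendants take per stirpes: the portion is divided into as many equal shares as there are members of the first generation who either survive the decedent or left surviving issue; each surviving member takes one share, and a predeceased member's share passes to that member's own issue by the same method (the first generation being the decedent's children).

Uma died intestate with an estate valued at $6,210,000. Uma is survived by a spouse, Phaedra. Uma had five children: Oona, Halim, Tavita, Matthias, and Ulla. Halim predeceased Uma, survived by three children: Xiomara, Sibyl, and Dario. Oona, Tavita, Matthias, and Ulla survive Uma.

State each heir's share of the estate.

Phaedra takes one-third of $6,210,000 = $2,070,000. The remaining $4,140,000 passes to the descendants.
The descendants' portion ($4,140,000) is divided into 5 shares of $828,000: Oona, Tavita, Matthias, and Ulla each take $828,000; Halim's $828,000 share passes to Halim's issue.
Halim's share ($828,000) is divided into 3 shares of $276,000: Xiomara, Sibyl, and Dario each take $276,000.

Phaedra: $2,070,000; Oona: $828,000; Xiomara: $276,000; Sibyl: $276,000; Dario: $276,000; Tavita: $828,000; Matthias: $828,000; Ulla: $828,000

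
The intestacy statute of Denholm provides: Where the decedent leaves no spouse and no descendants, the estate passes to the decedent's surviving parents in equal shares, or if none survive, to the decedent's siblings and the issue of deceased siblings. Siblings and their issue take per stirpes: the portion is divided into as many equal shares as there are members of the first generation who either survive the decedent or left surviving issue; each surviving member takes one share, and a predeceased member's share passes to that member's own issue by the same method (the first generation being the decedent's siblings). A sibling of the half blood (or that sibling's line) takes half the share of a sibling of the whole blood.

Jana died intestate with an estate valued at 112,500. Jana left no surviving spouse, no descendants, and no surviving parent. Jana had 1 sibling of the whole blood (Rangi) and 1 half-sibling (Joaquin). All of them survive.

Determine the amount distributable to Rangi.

Rangi receives 75,000.

The entire 112,500 passes to the siblings and their issue.
Counting each half-blood sibling's line as half a unit, there are 3/2 units in 112,500, so one unit is 75,000. Whole-blood lines (Rangi) take 75,000 each; half-blood lines (Joaquin) take 37,500 each.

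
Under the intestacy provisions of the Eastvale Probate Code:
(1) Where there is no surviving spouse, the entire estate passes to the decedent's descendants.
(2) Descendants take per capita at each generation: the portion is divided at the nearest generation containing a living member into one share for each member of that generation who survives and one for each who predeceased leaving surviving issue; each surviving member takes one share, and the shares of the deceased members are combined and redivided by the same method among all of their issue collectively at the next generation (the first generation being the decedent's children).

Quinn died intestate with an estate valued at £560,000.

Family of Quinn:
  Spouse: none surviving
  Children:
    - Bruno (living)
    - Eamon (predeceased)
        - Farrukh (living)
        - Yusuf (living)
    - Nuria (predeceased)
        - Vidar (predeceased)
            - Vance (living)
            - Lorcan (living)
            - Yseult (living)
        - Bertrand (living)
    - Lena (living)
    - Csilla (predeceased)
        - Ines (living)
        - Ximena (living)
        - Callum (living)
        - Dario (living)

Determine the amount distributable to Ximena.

The entire £560,000 passes to the descendants.
That amount (£560,000) is divided at the children's generation into 5 shares of £112,000. Bruno and Lena each take £112,000. The 3 shares of the deceased (Eamon, Nuria, and Csilla) are combined into a pool of £336,000.
That pool (£336,000) is divided at the grandchildren's generation into 8 shares of £42,000. Farrukh, Yusuf, Bertrand, Ines, Ximena, Callum, and Dario each take £42,000. The remaining share for the deceased Vidar (£42,000) is carried to the next generation.
That pool (£42,000) is divided at the great-grandchildren's generation equally among Vance, Lorcan, and Yseult: £14,000 each.

Ximena receives £42,000.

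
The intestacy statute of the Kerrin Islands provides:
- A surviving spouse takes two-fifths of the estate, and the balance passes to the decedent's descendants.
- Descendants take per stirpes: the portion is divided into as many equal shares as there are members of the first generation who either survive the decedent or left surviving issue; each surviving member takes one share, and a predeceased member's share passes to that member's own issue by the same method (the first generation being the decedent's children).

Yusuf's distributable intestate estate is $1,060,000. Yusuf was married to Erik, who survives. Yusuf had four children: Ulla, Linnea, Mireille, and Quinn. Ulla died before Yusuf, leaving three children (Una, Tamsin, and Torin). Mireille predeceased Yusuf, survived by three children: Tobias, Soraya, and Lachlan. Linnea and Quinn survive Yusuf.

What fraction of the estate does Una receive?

Erik takes two-fifths of $1,060,000 = $424,000. The remaining $636,000 passes to the descendants.
The descendants' portion ($636,000) is divided into 4 shares of $159,000: Linnea and Quinn each take $159,000; Ulla's $159,000 share passes to Ulla's issue; Mireille's $159,000 share passes to Mireille's issue.
Ulla's share ($159,000) is divided into 3 shares of $53,000: Una, Tamsin, and Torin each take $53,000.
Mireille's share ($159,000) is divided into 3 shares of $53,000: Tobias, Soraya, and Lachlan each take $53,000.

Una receives 1/20 of the estate.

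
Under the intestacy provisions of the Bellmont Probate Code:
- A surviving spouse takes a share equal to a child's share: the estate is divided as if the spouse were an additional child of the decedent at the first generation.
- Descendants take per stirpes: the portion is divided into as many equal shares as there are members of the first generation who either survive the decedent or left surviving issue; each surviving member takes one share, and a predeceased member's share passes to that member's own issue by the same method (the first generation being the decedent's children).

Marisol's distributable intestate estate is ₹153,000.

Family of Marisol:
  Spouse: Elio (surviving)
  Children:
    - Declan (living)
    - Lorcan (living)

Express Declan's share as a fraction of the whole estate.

The spouse counts as an additional share at the children's level, so there are 3 primary shares of ₹51,000. Elio takes one such share (₹51,000).
The children's combined portion (₹102,000) is divided into 2 shares of ₹51,000: Declan and Lorcan each take ₹51,000.

Declan receives 1/3 of the estate.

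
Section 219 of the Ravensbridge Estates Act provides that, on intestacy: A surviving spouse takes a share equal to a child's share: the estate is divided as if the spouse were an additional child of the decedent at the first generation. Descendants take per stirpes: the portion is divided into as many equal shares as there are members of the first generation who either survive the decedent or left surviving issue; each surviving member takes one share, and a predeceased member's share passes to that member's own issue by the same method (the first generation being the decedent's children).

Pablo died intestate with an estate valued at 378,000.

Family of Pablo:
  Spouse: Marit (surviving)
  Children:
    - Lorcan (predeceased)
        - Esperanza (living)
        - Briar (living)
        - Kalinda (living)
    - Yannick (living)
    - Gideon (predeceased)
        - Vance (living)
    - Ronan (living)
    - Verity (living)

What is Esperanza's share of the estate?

The spouse counts as an additional share at the children's level, so there are 6 primary shares of 63,000. Marit takes one such share (63,000).
The children's combined portion (315,000) is divided into 5 shares of 63,000: Yannick, Ronan, and Verity each take 63,000; Lorcan's 63,000 share passes to Lorcan's issue; Gideon's 63,000 share passes to Gideon's issue.
Lorcan's share (63,000) is divided into 3 shares of 21,000: Esperanza, Briar, and Kalinda each take 21,000.
Gideon's share (63,000) passes entirely to Vance.

Esperanza receives 21,000.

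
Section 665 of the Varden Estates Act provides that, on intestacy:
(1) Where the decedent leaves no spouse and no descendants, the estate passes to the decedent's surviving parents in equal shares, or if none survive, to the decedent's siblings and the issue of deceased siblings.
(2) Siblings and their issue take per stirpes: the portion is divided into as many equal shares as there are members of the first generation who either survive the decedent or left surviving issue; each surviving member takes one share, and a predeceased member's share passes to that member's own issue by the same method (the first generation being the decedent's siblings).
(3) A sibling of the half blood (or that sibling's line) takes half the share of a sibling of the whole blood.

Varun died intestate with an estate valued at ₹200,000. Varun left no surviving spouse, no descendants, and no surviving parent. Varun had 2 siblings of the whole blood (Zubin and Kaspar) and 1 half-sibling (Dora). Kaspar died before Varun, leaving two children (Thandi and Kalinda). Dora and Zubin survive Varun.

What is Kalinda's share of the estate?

The entire ₹200,000 passes to the siblings and their issue.
Counting each half-blood sibling's line as half a unit, there are 5/2 units in ₹200,000, so one unit is ₹80,000. Whole-blood lines (Zubin and Kaspar) take ₹80,000 each; half-blood lines (Dora) take ₹40,000 each.
Kaspar's share (₹80,000) is divided into 2 shares of ₹40,000: Thandi and Kalinda each take ₹40,000.

Kalinda receives ₹40,000.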